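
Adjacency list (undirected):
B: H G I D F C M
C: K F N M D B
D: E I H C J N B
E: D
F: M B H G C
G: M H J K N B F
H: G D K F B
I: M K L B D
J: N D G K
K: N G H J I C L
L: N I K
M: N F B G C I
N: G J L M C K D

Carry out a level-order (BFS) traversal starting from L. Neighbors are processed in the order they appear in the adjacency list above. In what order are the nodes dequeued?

Visit L; enqueue N, I, K → queue [N, I, K]
Visit N; enqueue G, J, M, C, D → queue [I, K, G, J, M, C, D]
Visit I; enqueue B → queue [K, G, J, M, C, D, B]
Visit K; enqueue H → queue [G, J, M, C, D, B, H]
Visit G; enqueue F → queue [J, M, C, D, B, H, F]
Visit J → queue [M, C, D, B, H, F]
Visit M → queue [C, D, B, H, F]
Visit C → queue [D, B, H, F]
Visit D; enqueue E → queue [B, H, F, E]
Visit B → queue [H, F, E]
Visit H → queue [F, E]
Visit F → queue [E]
Visit E → queue []

L N I K G J M C D B H F E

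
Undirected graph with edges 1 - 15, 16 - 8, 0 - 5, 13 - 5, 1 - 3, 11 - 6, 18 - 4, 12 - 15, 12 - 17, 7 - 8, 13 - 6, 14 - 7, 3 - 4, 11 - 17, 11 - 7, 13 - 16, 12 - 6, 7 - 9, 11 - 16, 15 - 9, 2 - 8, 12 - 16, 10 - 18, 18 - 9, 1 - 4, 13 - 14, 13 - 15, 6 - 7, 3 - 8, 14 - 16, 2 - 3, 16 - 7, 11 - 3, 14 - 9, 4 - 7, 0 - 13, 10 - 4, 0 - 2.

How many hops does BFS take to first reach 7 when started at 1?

Level 0: 1
Level 1: 3, 4, 15
Level 2: 2, 7, 8, 9, 10, 11, 12, 13, 18
Level 3: 0, 5, 6, 14, 16, 17
7 first appears at level 2.

2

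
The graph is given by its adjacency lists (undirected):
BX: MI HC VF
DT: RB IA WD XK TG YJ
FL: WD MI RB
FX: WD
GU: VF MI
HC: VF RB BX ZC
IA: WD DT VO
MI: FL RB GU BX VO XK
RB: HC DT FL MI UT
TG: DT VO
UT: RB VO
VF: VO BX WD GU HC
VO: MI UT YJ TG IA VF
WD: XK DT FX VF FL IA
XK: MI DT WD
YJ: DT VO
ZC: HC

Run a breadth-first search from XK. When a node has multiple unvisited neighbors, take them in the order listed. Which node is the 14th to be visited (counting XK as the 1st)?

Visit XK; enqueue MI, DT, WD → queue [MI, DT, WD]
Visit MI; enqueue FL, RB, GU, BX, VO → queue [DT, WD, FL, RB, GU, BX, VO]
Visit DT; enqueue IA, TG, YJ → queue [WD, FL, RB, GU, BX, VO, IA, TG, YJ]
Visit WD; enqueue FX, VF → queue [FL, RB, GU, BX, VO, IA, TG, YJ, FX, VF]
Visit FL → queue [RB, GU, BX, VO, IA, TG, YJ, FX, VF]
Visit RB; enqueue HC, UT → queue [GU, BX, VO, IA, TG, YJ, FX, VF, HC, UT]
Visit GU → queue [BX, VO, IA, TG, YJ, FX, VF, HC, UT]
Visit BX → queue [VO, IA, TG, YJ, FX, VF, HC, UT]
Visit VO → queue [IA, TG, YJ, FX, VF, HC, UT]
Visit IA → queue [TG, YJ, FX, VF, HC, UT]
Visit TG → queue [YJ, FX, VF, HC, UT]
Visit YJ → queue [FX, VF, HC, UT]
Visit FX → queue [VF, HC, UT]
Visit VF → queue [HC, UT]
Visit HC; enqueue ZC → queue [UT, ZC]
Visit UT → queue [ZC]
Visit ZC → queue []

Visit order: XK, MI, DT, WD, FL, RB, GU, BX, VO, IA, TG, YJ, FX, VF, HC, UT, ZC

VF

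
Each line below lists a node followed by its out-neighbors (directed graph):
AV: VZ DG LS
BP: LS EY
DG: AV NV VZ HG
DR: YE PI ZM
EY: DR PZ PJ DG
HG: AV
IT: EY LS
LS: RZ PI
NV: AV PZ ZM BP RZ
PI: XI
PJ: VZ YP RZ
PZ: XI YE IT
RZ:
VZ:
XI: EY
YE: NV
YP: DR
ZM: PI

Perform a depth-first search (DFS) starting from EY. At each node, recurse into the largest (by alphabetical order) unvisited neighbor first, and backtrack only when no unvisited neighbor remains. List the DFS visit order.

Visit EY
EY → PZ
PZ → YE
YE → NV
NV → ZM
ZM → PI
PI → XI
NV → RZ
NV → BP
BP → LS
NV → AV
AV → VZ
AV → DG
DG → HG
PZ → IT
EY → PJ
PJ → YP
YP → DR

EY, PZ, YE, NV, ZM, PI, XI, RZ, BP, LS, AV, VZ, DG, HG, IT, PJ, YP, DR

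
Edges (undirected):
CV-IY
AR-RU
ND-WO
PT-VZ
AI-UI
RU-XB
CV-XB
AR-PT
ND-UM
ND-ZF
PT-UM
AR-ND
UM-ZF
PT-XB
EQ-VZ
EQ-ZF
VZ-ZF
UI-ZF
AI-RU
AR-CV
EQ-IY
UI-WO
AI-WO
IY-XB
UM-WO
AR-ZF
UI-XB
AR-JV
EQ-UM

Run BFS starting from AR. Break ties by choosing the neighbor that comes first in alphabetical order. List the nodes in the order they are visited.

AR CV JV ND PT RU ZF IY XB UM WO VZ AI EQ UI

Visit AR; enqueue CV, JV, ND, PT, RU, ZF → queue [CV, JV, ND, PT, RU, ZF]
Visit CV; enqueue IY, XB → queue [JV, ND, PT, RU, ZF, IY, XB]
Visit JV → queue [ND, PT, RU, ZF, IY, XB]
Visit ND; enqueue UM, WO → queue [PT, RU, ZF, IY, XB, UM, WO]
Visit PT; enqueue VZ → queue [RU, ZF, IY, XB, UM, WO, VZ]
Visit RU; enqueue AI → queue [ZF, IY, XB, UM, WO, VZ, AI]
Visit ZF; enqueue EQ, UI → queue [IY, XB, UM, WO, VZ, AI, EQ, UI]
Visit IY → queue [XB, UM, WO, VZ, AI, EQ, UI]
Visit XB → queue [UM, WO, VZ, AI, EQ, UI]
Visit UM → queue [WO, VZ, AI, EQ, UI]
Visit WO → queue [VZ, AI, EQ, UI]
Visit VZ → queue [AI, EQ, UI]
Visit AI → queue [EQ, UI]
Visit EQ → queue [UI]
Visit UI → queue []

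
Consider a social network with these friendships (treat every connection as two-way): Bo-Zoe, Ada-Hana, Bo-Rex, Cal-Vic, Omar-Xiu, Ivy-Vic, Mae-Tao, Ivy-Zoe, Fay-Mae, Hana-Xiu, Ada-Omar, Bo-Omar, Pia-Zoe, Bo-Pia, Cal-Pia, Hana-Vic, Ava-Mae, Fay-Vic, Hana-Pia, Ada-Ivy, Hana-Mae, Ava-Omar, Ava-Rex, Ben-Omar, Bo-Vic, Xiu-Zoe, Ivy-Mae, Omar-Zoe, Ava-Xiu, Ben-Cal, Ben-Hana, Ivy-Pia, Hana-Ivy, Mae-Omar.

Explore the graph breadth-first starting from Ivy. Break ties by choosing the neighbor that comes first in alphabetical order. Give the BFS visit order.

Ivy -> Ada -> Hana -> Mae -> Pia -> Vic -> Zoe -> Omar -> Ben -> Xiu -> Ava -> Fay -> Tao -> Bo -> Cal -> Rex

Visit Ivy; enqueue Ada, Hana, Mae, Pia, Vic, Zoe → queue [Ada, Hana, Mae, Pia, Vic, Zoe]
Visit Ada; enqueue Omar → queue [Hana, Mae, Pia, Vic, Zoe, Omar]
Visit Hana; enqueue Ben, Xiu → queue [Mae, Pia, Vic, Zoe, Omar, Ben, Xiu]
Visit Mae; enqueue Ava, Fay, Tao → queue [Pia, Vic, Zoe, Omar, Ben, Xiu, Ava, Fay, Tao]
Visit Pia; enqueue Bo, Cal → queue [Vic, Zoe, Omar, Ben, Xiu, Ava, Fay, Tao, Bo, Cal]
Visit Vic → queue [Zoe, Omar, Ben, Xiu, Ava, Fay, Tao, Bo, Cal]
Visit Zoe → queue [Omar, Ben, Xiu, Ava, Fay, Tao, Bo, Cal]
Visit Omar → queue [Ben, Xiu, Ava, Fay, Tao, Bo, Cal]
Visit Ben → queue [Xiu, Ava, Fay, Tao, Bo, Cal]
Visit Xiu → queue [Ava, Fay, Tao, Bo, Cal]
Visit Ava; enqueue Rex → queue [Fay, Tao, Bo, Cal, Rex]
Visit Fay → queue [Tao, Bo, Cal, Rex]
Visit Tao → queue [Bo, Cal, Rex]
Visit Bo → queue [Cal, Rex]
Visit Cal → queue [Rex]
Visit Rex → queue []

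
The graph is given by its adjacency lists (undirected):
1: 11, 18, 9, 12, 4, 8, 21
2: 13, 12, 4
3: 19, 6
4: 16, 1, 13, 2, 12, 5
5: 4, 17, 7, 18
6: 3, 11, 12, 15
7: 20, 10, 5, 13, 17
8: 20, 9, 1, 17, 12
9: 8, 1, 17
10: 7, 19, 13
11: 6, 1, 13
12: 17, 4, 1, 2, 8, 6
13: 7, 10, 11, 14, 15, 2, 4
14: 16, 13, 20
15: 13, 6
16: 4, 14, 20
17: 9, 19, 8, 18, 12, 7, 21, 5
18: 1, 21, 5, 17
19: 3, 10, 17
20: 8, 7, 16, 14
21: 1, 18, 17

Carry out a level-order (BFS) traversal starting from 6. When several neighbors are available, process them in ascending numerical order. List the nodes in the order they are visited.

Visit 6; enqueue 3, 11, 12, 15 → queue [3, 11, 12, 15]
Visit 3; enqueue 19 → queue [11, 12, 15, 19]
Visit 11; enqueue 1, 13 → queue [12, 15, 19, 1, 13]
Visit 12; enqueue 2, 4, 8, 17 → queue [15, 19, 1, 13, 2, 4, 8, 17]
Visit 15 → queue [19, 1, 13, 2, 4, 8, 17]
Visit 19; enqueue 10 → queue [1, 13, 2, 4, 8, 17, 10]
Visit 1; enqueue 9, 18, 21 → queue [13, 2, 4, 8, 17, 10, 9, 18, 21]
Visit 13; enqueue 7, 14 → queue [2, 4, 8, 17, 10, 9, 18, 21, 7, 14]
Visit 2 → queue [4, 8, 17, 10, 9, 18, 21, 7, 14]
Visit 4; enqueue 5, 16 → queue [8, 17, 10, 9, 18, 21, 7, 14, 5, 16]
Visit 8; enqueue 20 → queue [17, 10, 9, 18, 21, 7, 14, 5, 16, 20]
Visit 17 → queue [10, 9, 18, 21, 7, 14, 5, 16, 20]
Visit 10 → queue [9, 18, 21, 7, 14, 5, 16, 20]
Visit 9 → queue [18, 21, 7, 14, 5, 16, 20]
Visit 18 → queue [21, 7, 14, 5, 16, 20]
Visit 21 → queue [7, 14, 5, 16, 20]
Visit 7 → queue [14, 5, 16, 20]
Visit 14 → queue [5, 16, 20]
Visit 5 → queue [16, 20]
Visit 16 → queue [20]
Visit 20 → queue []

6 -> 3 -> 11 -> 12 -> 15 -> 19 -> 1 -> 13 -> 2 -> 4 -> 8 -> 17 -> 10 -> 9 -> 18 -> 21 -> 7 -> 14 -> 5 -> 16 -> 20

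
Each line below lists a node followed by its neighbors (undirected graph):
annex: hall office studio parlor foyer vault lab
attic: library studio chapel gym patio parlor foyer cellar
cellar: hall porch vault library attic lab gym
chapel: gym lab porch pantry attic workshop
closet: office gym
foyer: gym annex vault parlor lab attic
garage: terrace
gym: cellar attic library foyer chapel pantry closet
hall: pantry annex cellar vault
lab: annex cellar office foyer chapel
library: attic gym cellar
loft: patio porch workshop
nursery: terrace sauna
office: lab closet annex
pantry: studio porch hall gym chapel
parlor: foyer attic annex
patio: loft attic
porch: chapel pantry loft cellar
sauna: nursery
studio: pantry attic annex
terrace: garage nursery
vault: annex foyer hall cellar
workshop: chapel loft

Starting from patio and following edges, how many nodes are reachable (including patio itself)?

19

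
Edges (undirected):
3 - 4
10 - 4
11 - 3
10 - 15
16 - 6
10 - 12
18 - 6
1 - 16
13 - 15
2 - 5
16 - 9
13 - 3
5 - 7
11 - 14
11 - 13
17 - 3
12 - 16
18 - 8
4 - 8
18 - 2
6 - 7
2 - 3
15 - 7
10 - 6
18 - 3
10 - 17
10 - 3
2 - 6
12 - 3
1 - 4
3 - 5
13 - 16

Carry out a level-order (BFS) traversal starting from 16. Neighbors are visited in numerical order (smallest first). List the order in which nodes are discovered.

16 1 6 9 12 13 4 2 7 10 18 3 11 15 8 5 17 14

Visit 16; enqueue 1, 6, 9, 12, 13 → queue [1, 6, 9, 12, 13]
Visit 1; enqueue 4 → queue [6, 9, 12, 13, 4]
Visit 6; enqueue 2, 7, 10, 18 → queue [9, 12, 13, 4, 2, 7, 10, 18]
Visit 9 → queue [12, 13, 4, 2, 7, 10, 18]
Visit 12; enqueue 3 → queue [13, 4, 2, 7, 10, 18, 3]
Visit 13; enqueue 11, 15 → queue [4, 2, 7, 10, 18, 3, 11, 15]
Visit 4; enqueue 8 → queue [2, 7, 10, 18, 3, 11, 15, 8]
Visit 2; enqueue 5 → queue [7, 10, 18, 3, 11, 15, 8, 5]
Visit 7 → queue [10, 18, 3, 11, 15, 8, 5]
Visit 10; enqueue 17 → queue [18, 3, 11, 15, 8, 5, 17]
Visit 18 → queue [3, 11, 15, 8, 5, 17]
Visit 3 → queue [11, 15, 8, 5, 17]
Visit 11; enqueue 14 → queue [15, 8, 5, 17, 14]
Visit 15 → queue [8, 5, 17, 14]
Visit 8 → queue [5, 17, 14]
Visit 5 → queue [17, 14]
Visit 17 → queue [14]
Visit 14 → queue []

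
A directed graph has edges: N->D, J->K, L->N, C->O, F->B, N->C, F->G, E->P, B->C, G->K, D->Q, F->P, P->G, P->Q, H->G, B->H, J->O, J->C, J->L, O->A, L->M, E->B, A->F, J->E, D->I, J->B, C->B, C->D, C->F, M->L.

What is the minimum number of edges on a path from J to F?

Level 0: J
Level 1: B, C, E, K, L, O
Level 2: A, D, F, H, M, N, P
Level 3: G, I, Q
F first appears at level 2.

2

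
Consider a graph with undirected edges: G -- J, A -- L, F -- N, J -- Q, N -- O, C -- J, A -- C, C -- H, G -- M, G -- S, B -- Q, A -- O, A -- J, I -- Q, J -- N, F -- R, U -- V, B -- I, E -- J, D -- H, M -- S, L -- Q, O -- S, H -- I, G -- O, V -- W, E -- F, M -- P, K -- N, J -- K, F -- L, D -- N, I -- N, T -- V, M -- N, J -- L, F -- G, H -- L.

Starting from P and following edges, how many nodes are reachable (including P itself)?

19

BFS from P visits: P, M, G, N, S, F, J, O, D, I, K, E, L, R, A, C, Q, H, B
Reachable nodes: 19 of 23 total.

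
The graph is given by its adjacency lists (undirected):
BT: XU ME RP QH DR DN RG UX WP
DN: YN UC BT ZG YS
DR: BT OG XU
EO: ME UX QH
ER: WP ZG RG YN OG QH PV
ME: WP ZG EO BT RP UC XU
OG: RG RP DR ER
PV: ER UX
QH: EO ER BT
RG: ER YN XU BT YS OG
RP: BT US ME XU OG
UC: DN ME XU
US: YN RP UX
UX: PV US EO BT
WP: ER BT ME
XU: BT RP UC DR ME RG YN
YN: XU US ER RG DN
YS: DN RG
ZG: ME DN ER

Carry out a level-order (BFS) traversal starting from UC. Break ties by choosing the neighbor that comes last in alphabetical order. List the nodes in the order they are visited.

Visit UC; enqueue XU, ME, DN → queue [XU, ME, DN]
Visit XU; enqueue YN, RP, RG, DR, BT → queue [ME, DN, YN, RP, RG, DR, BT]
Visit ME; enqueue ZG, WP, EO → queue [DN, YN, RP, RG, DR, BT, ZG, WP, EO]
Visit DN; enqueue YS → queue [YN, RP, RG, DR, BT, ZG, WP, EO, YS]
Visit YN; enqueue US, ER → queue [RP, RG, DR, BT, ZG, WP, EO, YS, US, ER]
Visit RP; enqueue OG → queue [RG, DR, BT, ZG, WP, EO, YS, US, ER, OG]
Visit RG → queue [DR, BT, ZG, WP, EO, YS, US, ER, OG]
Visit DR → queue [BT, ZG, WP, EO, YS, US, ER, OG]
Visit BT; enqueue UX, QH → queue [ZG, WP, EO, YS, US, ER, OG, UX, QH]
Visit ZG → queue [WP, EO, YS, US, ER, OG, UX, QH]
Visit WP → queue [EO, YS, US, ER, OG, UX, QH]
Visit EO → queue [YS, US, ER, OG, UX, QH]
Visit YS → queue [US, ER, OG, UX, QH]
Visit US → queue [ER, OG, UX, QH]
Visit ER; enqueue PV → queue [OG, UX, QH, PV]
Visit OG → queue [UX, QH, PV]
Visit UX → queue [QH, PV]
Visit QH → queue [PV]
Visit PV → queue []

UC, XU, ME, DN, YN, RP, RG, DR, BT, ZG, WP, EO, YS, US, ER, OG, UX, QH, PV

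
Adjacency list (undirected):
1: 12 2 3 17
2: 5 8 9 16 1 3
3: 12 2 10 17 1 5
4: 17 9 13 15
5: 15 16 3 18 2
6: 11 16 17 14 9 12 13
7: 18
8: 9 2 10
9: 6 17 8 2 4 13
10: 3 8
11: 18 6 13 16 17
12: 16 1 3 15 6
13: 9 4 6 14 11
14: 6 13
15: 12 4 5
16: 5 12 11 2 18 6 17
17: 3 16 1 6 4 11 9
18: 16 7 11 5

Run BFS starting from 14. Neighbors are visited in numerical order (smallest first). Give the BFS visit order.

14 → 6 → 13 → 9 → 11 → 12 → 16 → 17 → 4 → 2 → 8 → 18 → 1 → 3 → 15 → 5 → 10 → 7

Visit 14; enqueue 6, 13 → queue [6, 13]
Visit 6; enqueue 9, 11, 12, 16, 17 → queue [13, 9, 11, 12, 16, 17]
Visit 13; enqueue 4 → queue [9, 11, 12, 16, 17, 4]
Visit 9; enqueue 2, 8 → queue [11, 12, 16, 17, 4, 2, 8]
Visit 11; enqueue 18 → queue [12, 16, 17, 4, 2, 8, 18]
Visit 12; enqueue 1, 3, 15 → queue [16, 17, 4, 2, 8, 18, 1, 3, 15]
Visit 16; enqueue 5 → queue [17, 4, 2, 8, 18, 1, 3, 15, 5]
Visit 17 → queue [4, 2, 8, 18, 1, 3, 15, 5]
Visit 4 → queue [2, 8, 18, 1, 3, 15, 5]
Visit 2 → queue [8, 18, 1, 3, 15, 5]
Visit 8; enqueue 10 → queue [18, 1, 3, 15, 5, 10]
Visit 18; enqueue 7 → queue [1, 3, 15, 5, 10, 7]
Visit 1 → queue [3, 15, 5, 10, 7]
Visit 3 → queue [15, 5, 10, 7]
Visit 15 → queue [5, 10, 7]
Visit 5 → queue [10, 7]
Visit 10 → queue [7]
Visit 7 → queue []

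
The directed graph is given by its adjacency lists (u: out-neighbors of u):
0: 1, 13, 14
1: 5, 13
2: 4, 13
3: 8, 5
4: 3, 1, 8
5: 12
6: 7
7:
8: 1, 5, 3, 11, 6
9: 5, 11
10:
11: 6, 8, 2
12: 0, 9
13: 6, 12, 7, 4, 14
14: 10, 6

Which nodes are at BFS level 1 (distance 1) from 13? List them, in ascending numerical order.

4, 6, 7, 12, 14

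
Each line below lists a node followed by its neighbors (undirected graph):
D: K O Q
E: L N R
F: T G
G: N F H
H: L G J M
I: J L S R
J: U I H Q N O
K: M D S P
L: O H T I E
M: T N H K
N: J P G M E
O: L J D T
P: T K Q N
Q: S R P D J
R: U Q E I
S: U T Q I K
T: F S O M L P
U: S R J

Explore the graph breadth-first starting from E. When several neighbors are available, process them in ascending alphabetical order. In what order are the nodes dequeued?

E → L → N → R → H → I → O → T → G → J → M → P → Q → U → S → D → F → K

Visit E; enqueue L, N, R → queue [L, N, R]
Visit L; enqueue H, I, O, T → queue [N, R, H, I, O, T]
Visit N; enqueue G, J, M, P → queue [R, H, I, O, T, G, J, M, P]
Visit R; enqueue Q, U → queue [H, I, O, T, G, J, M, P, Q, U]
Visit H → queue [I, O, T, G, J, M, P, Q, U]
Visit I; enqueue S → queue [O, T, G, J, M, P, Q, U, S]
Visit O; enqueue D → queue [T, G, J, M, P, Q, U, S, D]
Visit T; enqueue F → queue [G, J, M, P, Q, U, S, D, F]
Visit G → queue [J, M, P, Q, U, S, D, F]
Visit J → queue [M, P, Q, U, S, D, F]
Visit M; enqueue K → queue [P, Q, U, S, D, F, K]
Visit P → queue [Q, U, S, D, F, K]
Visit Q → queue [U, S, D, F, K]
Visit U → queue [S, D, F, K]
Visit S → queue [D, F, K]
Visit D → queue [F, K]
Visit F → queue [K]
Visit K → queue []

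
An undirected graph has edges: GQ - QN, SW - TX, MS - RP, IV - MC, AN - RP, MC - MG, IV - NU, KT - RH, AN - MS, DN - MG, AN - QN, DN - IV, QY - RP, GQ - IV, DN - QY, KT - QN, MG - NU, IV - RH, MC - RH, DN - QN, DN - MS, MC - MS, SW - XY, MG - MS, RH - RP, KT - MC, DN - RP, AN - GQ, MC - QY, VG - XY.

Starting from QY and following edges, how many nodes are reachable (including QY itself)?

BFS from QY visits: QY, DN, MC, RP, IV, MG, MS, QN, KT, RH, AN, GQ, NU
Reachable nodes: 13 of 17 total.

13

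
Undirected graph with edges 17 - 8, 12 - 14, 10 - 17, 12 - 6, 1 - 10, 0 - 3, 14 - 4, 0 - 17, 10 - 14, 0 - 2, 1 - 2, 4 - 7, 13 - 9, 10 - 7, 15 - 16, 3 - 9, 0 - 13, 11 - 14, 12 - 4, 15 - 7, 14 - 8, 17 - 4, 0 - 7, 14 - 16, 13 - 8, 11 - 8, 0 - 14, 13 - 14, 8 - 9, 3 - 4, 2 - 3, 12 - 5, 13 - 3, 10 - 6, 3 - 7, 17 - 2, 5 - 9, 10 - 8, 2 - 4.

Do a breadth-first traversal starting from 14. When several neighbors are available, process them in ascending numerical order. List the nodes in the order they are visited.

14 0 4 8 10 11 12 13 16 2 3 7 17 9 1 6 5 15

Visit 14; enqueue 0, 4, 8, 10, 11, 12, 13, 16 → queue [0, 4, 8, 10, 11, 12, 13, 16]
Visit 0; enqueue 2, 3, 7, 17 → queue [4, 8, 10, 11, 12, 13, 16, 2, 3, 7, 17]
Visit 4 → queue [8, 10, 11, 12, 13, 16, 2, 3, 7, 17]
Visit 8; enqueue 9 → queue [10, 11, 12, 13, 16, 2, 3, 7, 17, 9]
Visit 10; enqueue 1, 6 → queue [11, 12, 13, 16, 2, 3, 7, 17, 9, 1, 6]
Visit 11 → queue [12, 13, 16, 2, 3, 7, 17, 9, 1, 6]
Visit 12; enqueue 5 → queue [13, 16, 2, 3, 7, 17, 9, 1, 6, 5]
Visit 13 → queue [16, 2, 3, 7, 17, 9, 1, 6, 5]
Visit 16; enqueue 15 → queue [2, 3, 7, 17, 9, 1, 6, 5, 15]
Visit 2 → queue [3, 7, 17, 9, 1, 6, 5, 15]
Visit 3 → queue [7, 17, 9, 1, 6, 5, 15]
Visit 7 → queue [17, 9, 1, 6, 5, 15]
Visit 17 → queue [9, 1, 6, 5, 15]
Visit 9 → queue [1, 6, 5, 15]
Visit 1 → queue [6, 5, 15]
Visit 6 → queue [5, 15]
Visit 5 → queue [15]
Visit 15 → queue []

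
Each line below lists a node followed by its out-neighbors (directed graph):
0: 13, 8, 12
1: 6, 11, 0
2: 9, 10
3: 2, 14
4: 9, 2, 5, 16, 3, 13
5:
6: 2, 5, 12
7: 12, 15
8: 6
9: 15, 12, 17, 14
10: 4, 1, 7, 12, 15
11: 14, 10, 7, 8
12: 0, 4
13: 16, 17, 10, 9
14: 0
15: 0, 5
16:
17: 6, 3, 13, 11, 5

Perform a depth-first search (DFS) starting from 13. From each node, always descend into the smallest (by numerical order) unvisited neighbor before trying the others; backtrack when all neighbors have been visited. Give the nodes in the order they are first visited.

Visit 13
13 → 9
9 → 12
12 → 0
0 → 8
8 → 6
6 → 2
2 → 10
10 → 1
1 → 11
11 → 7
7 → 15
15 → 5
11 → 14
10 → 4
4 → 3
4 → 16
9 → 17

13 -> 9 -> 12 -> 0 -> 8 -> 6 -> 2 -> 10 -> 1 -> 11 -> 7 -> 15 -> 5 -> 14 -> 4 -> 3 -> 16 -> 17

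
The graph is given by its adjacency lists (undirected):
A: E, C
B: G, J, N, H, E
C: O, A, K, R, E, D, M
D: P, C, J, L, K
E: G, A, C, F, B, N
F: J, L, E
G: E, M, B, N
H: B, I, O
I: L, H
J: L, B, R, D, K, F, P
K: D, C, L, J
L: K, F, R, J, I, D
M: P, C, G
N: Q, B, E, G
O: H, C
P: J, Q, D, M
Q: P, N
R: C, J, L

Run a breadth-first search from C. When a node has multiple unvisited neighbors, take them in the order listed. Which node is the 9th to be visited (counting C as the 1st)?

Visit C; enqueue O, A, K, R, E, D, M → queue [O, A, K, R, E, D, M]
Visit O; enqueue H → queue [A, K, R, E, D, M, H]
Visit A → queue [K, R, E, D, M, H]
Visit K; enqueue L, J → queue [R, E, D, M, H, L, J]
Visit R → queue [E, D, M, H, L, J]
Visit E; enqueue G, F, B, N → queue [D, M, H, L, J, G, F, B, N]
Visit D; enqueue P → queue [M, H, L, J, G, F, B, N, P]
Visit M → queue [H, L, J, G, F, B, N, P]
Visit H; enqueue I → queue [L, J, G, F, B, N, P, I]
Visit L → queue [J, G, F, B, N, P, I]
Visit J → queue [G, F, B, N, P, I]
Visit G → queue [F, B, N, P, I]
Visit F → queue [B, N, P, I]
Visit B → queue [N, P, I]
Visit N; enqueue Q → queue [P, I, Q]
Visit P → queue [I, Q]
Visit I → queue [Q]
Visit Q → queue []

Visit order: C, O, A, K, R, E, D, M, H, L, J, G, F, B, N, P, I, Q

H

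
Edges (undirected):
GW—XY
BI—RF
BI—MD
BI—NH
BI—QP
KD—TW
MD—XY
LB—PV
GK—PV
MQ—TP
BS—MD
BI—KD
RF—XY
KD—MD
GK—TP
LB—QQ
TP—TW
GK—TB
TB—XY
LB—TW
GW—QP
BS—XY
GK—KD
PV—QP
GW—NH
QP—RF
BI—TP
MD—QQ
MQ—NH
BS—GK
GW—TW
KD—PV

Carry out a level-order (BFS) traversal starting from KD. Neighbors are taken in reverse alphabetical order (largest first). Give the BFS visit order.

KD -> TW -> PV -> MD -> GK -> BI -> TP -> LB -> GW -> QP -> XY -> QQ -> BS -> TB -> RF -> NH -> MQ

Visit KD; enqueue TW, PV, MD, GK, BI → queue [TW, PV, MD, GK, BI]
Visit TW; enqueue TP, LB, GW → queue [PV, MD, GK, BI, TP, LB, GW]
Visit PV; enqueue QP → queue [MD, GK, BI, TP, LB, GW, QP]
Visit MD; enqueue XY, QQ, BS → queue [GK, BI, TP, LB, GW, QP, XY, QQ, BS]
Visit GK; enqueue TB → queue [BI, TP, LB, GW, QP, XY, QQ, BS, TB]
Visit BI; enqueue RF, NH → queue [TP, LB, GW, QP, XY, QQ, BS, TB, RF, NH]
Visit TP; enqueue MQ → queue [LB, GW, QP, XY, QQ, BS, TB, RF, NH, MQ]
Visit LB → queue [GW, QP, XY, QQ, BS, TB, RF, NH, MQ]
Visit GW → queue [QP, XY, QQ, BS, TB, RF, NH, MQ]
Visit QP → queue [XY, QQ, BS, TB, RF, NH, MQ]
Visit XY → queue [QQ, BS, TB, RF, NH, MQ]
Visit QQ → queue [BS, TB, RF, NH, MQ]
Visit BS → queue [TB, RF, NH, MQ]
Visit TB → queue [RF, NH, MQ]
Visit RF → queue [NH, MQ]
Visit NH → queue [MQ]
Visit MQ → queue []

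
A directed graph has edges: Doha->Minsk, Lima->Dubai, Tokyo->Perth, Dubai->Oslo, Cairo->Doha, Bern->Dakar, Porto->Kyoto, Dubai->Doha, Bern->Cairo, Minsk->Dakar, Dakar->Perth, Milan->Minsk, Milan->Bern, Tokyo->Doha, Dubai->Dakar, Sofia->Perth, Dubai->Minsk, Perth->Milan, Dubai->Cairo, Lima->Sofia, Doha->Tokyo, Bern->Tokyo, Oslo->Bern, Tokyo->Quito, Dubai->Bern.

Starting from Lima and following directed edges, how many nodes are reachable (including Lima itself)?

13

BFS from Lima visits: Lima, Sofia, Dubai, Perth, Oslo, Minsk, Doha, Dakar, Cairo, Bern, Milan, Tokyo, Quito
Reachable nodes: 13 of 15 total.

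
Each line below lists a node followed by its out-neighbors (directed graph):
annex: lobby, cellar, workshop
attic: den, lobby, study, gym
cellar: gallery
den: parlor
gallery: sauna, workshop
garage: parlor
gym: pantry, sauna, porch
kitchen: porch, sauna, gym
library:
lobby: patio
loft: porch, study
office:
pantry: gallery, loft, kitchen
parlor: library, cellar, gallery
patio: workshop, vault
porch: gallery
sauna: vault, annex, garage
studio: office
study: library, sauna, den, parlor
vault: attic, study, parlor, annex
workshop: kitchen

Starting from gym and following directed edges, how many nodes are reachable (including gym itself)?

19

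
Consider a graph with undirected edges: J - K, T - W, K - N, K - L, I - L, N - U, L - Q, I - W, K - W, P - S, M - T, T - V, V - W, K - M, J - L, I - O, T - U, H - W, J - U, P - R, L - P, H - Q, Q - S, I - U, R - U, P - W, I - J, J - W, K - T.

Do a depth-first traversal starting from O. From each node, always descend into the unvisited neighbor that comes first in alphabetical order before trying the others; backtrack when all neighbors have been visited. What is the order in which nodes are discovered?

O -> I -> J -> K -> L -> P -> R -> U -> N -> T -> M -> V -> W -> H -> Q -> S

Visit O
O → I
I → J
J → K
K → L
L → P
P → R
R → U
U → N
U → T
T → M
T → V
V → W
W → H
H → Q
Q → S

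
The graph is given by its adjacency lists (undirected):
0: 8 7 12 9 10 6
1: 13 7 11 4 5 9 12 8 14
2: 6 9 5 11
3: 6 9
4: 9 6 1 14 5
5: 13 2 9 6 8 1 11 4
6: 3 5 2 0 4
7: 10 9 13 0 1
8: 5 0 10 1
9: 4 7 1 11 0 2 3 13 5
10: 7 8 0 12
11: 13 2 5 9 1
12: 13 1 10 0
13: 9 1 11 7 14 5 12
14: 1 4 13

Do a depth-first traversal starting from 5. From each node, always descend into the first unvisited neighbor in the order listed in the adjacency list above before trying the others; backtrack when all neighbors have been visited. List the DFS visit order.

5 → 13 → 9 → 4 → 6 → 3 → 2 → 11 → 1 → 7 → 10 → 8 → 0 → 12 → 14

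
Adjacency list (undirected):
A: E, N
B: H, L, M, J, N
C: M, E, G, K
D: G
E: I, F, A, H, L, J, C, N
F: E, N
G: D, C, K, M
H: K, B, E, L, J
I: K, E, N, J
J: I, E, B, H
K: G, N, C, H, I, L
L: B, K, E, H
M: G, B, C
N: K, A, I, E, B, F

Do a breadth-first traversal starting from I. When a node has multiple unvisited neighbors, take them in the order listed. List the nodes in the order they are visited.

Visit I; enqueue K, E, N, J → queue [K, E, N, J]
Visit K; enqueue G, C, H, L → queue [E, N, J, G, C, H, L]
Visit E; enqueue F, A → queue [N, J, G, C, H, L, F, A]
Visit N; enqueue B → queue [J, G, C, H, L, F, A, B]
Visit J → queue [G, C, H, L, F, A, B]
Visit G; enqueue D, M → queue [C, H, L, F, A, B, D, M]
Visit C → queue [H, L, F, A, B, D, M]
Visit H → queue [L, F, A, B, D, M]
Visit L → queue [F, A, B, D, M]
Visit F → queue [A, B, D, M]
Visit A → queue [B, D, M]
Visit B → queue [D, M]
Visit D → queue [M]
Visit M → queue []

I → K → E → N → J → G → C → H → L → F → A → B → D → M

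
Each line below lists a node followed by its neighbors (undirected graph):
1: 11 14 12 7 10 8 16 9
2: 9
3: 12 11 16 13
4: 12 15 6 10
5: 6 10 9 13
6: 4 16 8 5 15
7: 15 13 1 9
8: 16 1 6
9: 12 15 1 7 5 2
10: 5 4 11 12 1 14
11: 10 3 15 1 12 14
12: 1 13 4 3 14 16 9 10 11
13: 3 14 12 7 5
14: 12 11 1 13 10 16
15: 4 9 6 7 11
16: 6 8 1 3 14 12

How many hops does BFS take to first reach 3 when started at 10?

Level 0: 10
Level 1: 1, 4, 5, 11, 12, 14
Level 2: 3, 6, 7, 8, 9, 13, 15, 16
Level 3: 2
3 first appears at level 2.

2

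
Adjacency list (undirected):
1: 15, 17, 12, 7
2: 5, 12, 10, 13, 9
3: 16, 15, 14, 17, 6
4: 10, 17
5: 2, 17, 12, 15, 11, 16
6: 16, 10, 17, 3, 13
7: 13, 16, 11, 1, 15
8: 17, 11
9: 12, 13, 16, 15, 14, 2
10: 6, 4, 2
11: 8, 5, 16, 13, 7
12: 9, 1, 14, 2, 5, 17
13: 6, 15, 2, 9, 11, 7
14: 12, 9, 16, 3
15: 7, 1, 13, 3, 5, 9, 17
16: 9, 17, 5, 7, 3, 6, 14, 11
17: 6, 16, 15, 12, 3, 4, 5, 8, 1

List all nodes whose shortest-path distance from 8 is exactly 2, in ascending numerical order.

Level 0: 8
Level 1: 11, 17
Level 2: 1, 3, 4, 5, 6, 7, 12, 13, 15, 16
Level 3: 2, 9, 10, 14

1, 3, 4, 5, 6, 7, 12, 13, 15, 16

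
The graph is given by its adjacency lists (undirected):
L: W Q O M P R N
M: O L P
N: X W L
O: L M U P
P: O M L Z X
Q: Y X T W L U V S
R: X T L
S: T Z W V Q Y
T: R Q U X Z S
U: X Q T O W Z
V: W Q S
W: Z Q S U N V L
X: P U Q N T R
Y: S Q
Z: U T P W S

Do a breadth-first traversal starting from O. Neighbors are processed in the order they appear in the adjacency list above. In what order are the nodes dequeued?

O, L, M, U, P, W, Q, R, N, X, T, Z, S, V, Y

Visit O; enqueue L, M, U, P → queue [L, M, U, P]
Visit L; enqueue W, Q, R, N → queue [M, U, P, W, Q, R, N]
Visit M → queue [U, P, W, Q, R, N]
Visit U; enqueue X, T, Z → queue [P, W, Q, R, N, X, T, Z]
Visit P → queue [W, Q, R, N, X, T, Z]
Visit W; enqueue S, V → queue [Q, R, N, X, T, Z, S, V]
Visit Q; enqueue Y → queue [R, N, X, T, Z, S, V, Y]
Visit R → queue [N, X, T, Z, S, V, Y]
Visit N → queue [X, T, Z, S, V, Y]
Visit X → queue [T, Z, S, V, Y]
Visit T → queue [Z, S, V, Y]
Visit Z → queue [S, V, Y]
Visit S → queue [V, Y]
Visit V → queue [Y]
Visit Y → queue []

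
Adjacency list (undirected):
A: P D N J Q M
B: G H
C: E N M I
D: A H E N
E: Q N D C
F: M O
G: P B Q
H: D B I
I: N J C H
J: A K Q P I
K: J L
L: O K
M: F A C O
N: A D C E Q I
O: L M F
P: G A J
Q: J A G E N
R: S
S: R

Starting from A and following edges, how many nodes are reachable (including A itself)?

17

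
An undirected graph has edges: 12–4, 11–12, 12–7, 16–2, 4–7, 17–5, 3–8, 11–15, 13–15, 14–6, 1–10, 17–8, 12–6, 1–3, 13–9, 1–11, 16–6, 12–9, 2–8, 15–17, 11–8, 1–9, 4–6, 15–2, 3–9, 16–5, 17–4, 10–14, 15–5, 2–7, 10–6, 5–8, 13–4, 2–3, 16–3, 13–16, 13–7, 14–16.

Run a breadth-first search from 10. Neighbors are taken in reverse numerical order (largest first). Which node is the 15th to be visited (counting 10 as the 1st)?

Visit 10; enqueue 14, 6, 1 → queue [14, 6, 1]
Visit 14; enqueue 16 → queue [6, 1, 16]
Visit 6; enqueue 12, 4 → queue [1, 16, 12, 4]
Visit 1; enqueue 11, 9, 3 → queue [16, 12, 4, 11, 9, 3]
Visit 16; enqueue 13, 5, 2 → queue [12, 4, 11, 9, 3, 13, 5, 2]
Visit 12; enqueue 7 → queue [4, 11, 9, 3, 13, 5, 2, 7]
Visit 4; enqueue 17 → queue [11, 9, 3, 13, 5, 2, 7, 17]
Visit 11; enqueue 15, 8 → queue [9, 3, 13, 5, 2, 7, 17, 15, 8]
Visit 9 → queue [3, 13, 5, 2, 7, 17, 15, 8]
Visit 3 → queue [13, 5, 2, 7, 17, 15, 8]
Visit 13 → queue [5, 2, 7, 17, 15, 8]
Visit 5 → queue [2, 7, 17, 15, 8]
Visit 2 → queue [7, 17, 15, 8]
Visit 7 → queue [17, 15, 8]
Visit 17 → queue [15, 8]
Visit 15 → queue [8]
Visit 8 → queue []

Visit order: 10, 14, 6, 1, 16, 12, 4, 11, 9, 3, 13, 5, 2, 7, 17, 15, 8

17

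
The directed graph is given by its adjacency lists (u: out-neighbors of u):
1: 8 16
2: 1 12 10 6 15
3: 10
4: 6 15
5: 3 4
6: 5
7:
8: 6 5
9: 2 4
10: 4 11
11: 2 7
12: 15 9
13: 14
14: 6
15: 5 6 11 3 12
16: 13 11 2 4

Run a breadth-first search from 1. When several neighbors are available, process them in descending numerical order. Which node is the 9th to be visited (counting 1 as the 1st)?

5

Visit 1; enqueue 16, 8 → queue [16, 8]
Visit 16; enqueue 13, 11, 4, 2 → queue [8, 13, 11, 4, 2]
Visit 8; enqueue 6, 5 → queue [13, 11, 4, 2, 6, 5]
Visit 13; enqueue 14 → queue [11, 4, 2, 6, 5, 14]
Visit 11; enqueue 7 → queue [4, 2, 6, 5, 14, 7]
Visit 4; enqueue 15 → queue [2, 6, 5, 14, 7, 15]
Visit 2; enqueue 12, 10 → queue [6, 5, 14, 7, 15, 12, 10]
Visit 6 → queue [5, 14, 7, 15, 12, 10]
Visit 5; enqueue 3 → queue [14, 7, 15, 12, 10, 3]
Visit 14 → queue [7, 15, 12, 10, 3]
Visit 7 → queue [15, 12, 10, 3]
Visit 15 → queue [12, 10, 3]
Visit 12; enqueue 9 → queue [10, 3, 9]
Visit 10 → queue [3, 9]
Visit 3 → queue [9]
Visit 9 → queue []

Visit order: 1, 16, 8, 13, 11, 4, 2, 6, 5, 14, 7, 15, 12, 10, 3, 9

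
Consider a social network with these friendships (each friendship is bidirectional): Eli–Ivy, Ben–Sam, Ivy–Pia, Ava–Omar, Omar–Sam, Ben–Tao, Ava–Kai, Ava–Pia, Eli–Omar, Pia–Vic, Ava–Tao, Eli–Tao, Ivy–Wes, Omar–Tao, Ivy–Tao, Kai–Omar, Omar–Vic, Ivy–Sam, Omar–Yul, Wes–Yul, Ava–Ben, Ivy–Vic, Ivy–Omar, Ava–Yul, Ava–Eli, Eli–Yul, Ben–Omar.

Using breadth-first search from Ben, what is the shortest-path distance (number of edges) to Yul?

Level 0: Ben
Level 1: Ava, Omar, Sam, Tao
Level 2: Eli, Ivy, Kai, Pia, Vic, Yul
Level 3: Wes
Yul first appears at level 2.

2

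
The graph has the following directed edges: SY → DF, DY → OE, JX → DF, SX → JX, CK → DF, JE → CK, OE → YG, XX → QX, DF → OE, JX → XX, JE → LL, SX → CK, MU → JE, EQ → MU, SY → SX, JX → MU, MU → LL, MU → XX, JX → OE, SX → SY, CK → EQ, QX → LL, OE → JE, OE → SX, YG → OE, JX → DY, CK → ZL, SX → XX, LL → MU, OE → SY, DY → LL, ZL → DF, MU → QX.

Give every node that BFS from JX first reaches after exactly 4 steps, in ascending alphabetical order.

EQ, ZL

Level 0: JX
Level 1: DF, DY, MU, OE, XX
Level 2: JE, LL, QX, SX, SY, YG
Level 3: CK
Level 4: EQ, ZL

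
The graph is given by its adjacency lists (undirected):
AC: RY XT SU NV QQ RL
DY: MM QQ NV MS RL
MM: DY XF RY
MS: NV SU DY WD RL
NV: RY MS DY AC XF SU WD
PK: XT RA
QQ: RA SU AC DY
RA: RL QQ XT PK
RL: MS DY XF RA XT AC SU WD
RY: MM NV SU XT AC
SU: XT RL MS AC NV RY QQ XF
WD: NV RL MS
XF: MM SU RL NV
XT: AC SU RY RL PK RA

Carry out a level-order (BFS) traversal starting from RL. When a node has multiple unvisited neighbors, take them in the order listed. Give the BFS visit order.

Visit RL; enqueue MS, DY, XF, RA, XT, AC, SU, WD → queue [MS, DY, XF, RA, XT, AC, SU, WD]
Visit MS; enqueue NV → queue [DY, XF, RA, XT, AC, SU, WD, NV]
Visit DY; enqueue MM, QQ → queue [XF, RA, XT, AC, SU, WD, NV, MM, QQ]
Visit XF → queue [RA, XT, AC, SU, WD, NV, MM, QQ]
Visit RA; enqueue PK → queue [XT, AC, SU, WD, NV, MM, QQ, PK]
Visit XT; enqueue RY → queue [AC, SU, WD, NV, MM, QQ, PK, RY]
Visit AC → queue [SU, WD, NV, MM, QQ, PK, RY]
Visit SU → queue [WD, NV, MM, QQ, PK, RY]
Visit WD → queue [NV, MM, QQ, PK, RY]
Visit NV → queue [MM, QQ, PK, RY]
Visit MM → queue [QQ, PK, RY]
Visit QQ → queue [PK, RY]
Visit PK → queue [RY]
Visit RY → queue []

RL MS DY XF RA XT AC SU WD NV MM QQ PK RY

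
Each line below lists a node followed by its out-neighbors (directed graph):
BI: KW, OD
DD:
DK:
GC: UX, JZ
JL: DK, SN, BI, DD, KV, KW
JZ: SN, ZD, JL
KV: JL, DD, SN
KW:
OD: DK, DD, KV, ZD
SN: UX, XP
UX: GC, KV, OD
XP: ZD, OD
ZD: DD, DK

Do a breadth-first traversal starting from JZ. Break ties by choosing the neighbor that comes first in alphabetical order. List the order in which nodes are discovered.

JZ, JL, SN, ZD, BI, DD, DK, KV, KW, UX, XP, OD, GC

Visit JZ; enqueue JL, SN, ZD → queue [JL, SN, ZD]
Visit JL; enqueue BI, DD, DK, KV, KW → queue [SN, ZD, BI, DD, DK, KV, KW]
Visit SN; enqueue UX, XP → queue [ZD, BI, DD, DK, KV, KW, UX, XP]
Visit ZD → queue [BI, DD, DK, KV, KW, UX, XP]
Visit BI; enqueue OD → queue [DD, DK, KV, KW, UX, XP, OD]
Visit DD → queue [DK, KV, KW, UX, XP, OD]
Visit DK → queue [KV, KW, UX, XP, OD]
Visit KV → queue [KW, UX, XP, OD]
Visit KW → queue [UX, XP, OD]
Visit UX; enqueue GC → queue [XP, OD, GC]
Visit XP → queue [OD, GC]
Visit OD → queue [GC]
Visit GC → queue []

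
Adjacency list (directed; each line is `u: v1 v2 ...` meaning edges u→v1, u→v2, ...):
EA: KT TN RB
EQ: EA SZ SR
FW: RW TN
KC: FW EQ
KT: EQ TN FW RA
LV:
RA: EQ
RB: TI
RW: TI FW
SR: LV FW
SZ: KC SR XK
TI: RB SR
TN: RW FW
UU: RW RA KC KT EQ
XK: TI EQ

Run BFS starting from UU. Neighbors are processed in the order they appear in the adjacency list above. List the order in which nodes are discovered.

UU, RW, RA, KC, KT, EQ, TI, FW, TN, EA, SZ, SR, RB, XK, LV

Visit UU; enqueue RW, RA, KC, KT, EQ → queue [RW, RA, KC, KT, EQ]
Visit RW; enqueue TI, FW → queue [RA, KC, KT, EQ, TI, FW]
Visit RA → queue [KC, KT, EQ, TI, FW]
Visit KC → queue [KT, EQ, TI, FW]
Visit KT; enqueue TN → queue [EQ, TI, FW, TN]
Visit EQ; enqueue EA, SZ, SR → queue [TI, FW, TN, EA, SZ, SR]
Visit TI; enqueue RB → queue [FW, TN, EA, SZ, SR, RB]
Visit FW → queue [TN, EA, SZ, SR, RB]
Visit TN → queue [EA, SZ, SR, RB]
Visit EA → queue [SZ, SR, RB]
Visit SZ; enqueue XK → queue [SR, RB, XK]
Visit SR; enqueue LV → queue [RB, XK, LV]
Visit RB → queue [XK, LV]
Visit XK → queue [LV]
Visit LV → queue []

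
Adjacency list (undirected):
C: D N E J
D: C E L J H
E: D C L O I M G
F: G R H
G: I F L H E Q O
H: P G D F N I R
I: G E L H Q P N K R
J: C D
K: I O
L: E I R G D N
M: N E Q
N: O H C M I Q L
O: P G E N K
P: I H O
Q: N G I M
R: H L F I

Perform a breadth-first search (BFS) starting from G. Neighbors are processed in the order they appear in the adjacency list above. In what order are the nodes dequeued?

G → I → F → L → H → E → Q → O → P → N → K → R → D → C → M → J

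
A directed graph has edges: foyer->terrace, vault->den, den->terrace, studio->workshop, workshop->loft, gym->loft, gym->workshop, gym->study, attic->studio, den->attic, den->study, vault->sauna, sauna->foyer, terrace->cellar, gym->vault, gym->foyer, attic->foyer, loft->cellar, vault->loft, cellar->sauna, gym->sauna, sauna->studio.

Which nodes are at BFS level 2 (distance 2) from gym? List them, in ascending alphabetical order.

cellar, den, studio, terrace

Level 0: gym
Level 1: foyer, loft, sauna, study, vault, workshop
Level 2: cellar, den, studio, terrace
Level 3: attic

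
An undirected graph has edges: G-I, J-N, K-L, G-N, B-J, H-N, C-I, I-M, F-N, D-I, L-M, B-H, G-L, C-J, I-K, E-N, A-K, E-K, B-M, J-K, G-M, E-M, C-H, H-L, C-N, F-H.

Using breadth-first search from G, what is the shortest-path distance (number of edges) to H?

Level 0: G
Level 1: I, L, M, N
Level 2: B, C, D, E, F, H, J, K
Level 3: A
H first appears at level 2.

2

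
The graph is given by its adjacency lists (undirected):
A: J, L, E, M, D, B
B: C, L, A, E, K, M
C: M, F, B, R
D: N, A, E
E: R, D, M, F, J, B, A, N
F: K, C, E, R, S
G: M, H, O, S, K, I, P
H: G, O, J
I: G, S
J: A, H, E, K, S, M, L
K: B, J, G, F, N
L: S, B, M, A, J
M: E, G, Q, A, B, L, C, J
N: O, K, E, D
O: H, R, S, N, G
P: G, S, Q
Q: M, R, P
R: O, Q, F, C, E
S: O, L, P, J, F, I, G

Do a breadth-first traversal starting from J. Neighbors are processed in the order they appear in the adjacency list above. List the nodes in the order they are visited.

J → A → H → E → K → S → M → L → D → B → G → O → R → F → N → P → I → Q → C

Visit J; enqueue A, H, E, K, S, M, L → queue [A, H, E, K, S, M, L]
Visit A; enqueue D, B → queue [H, E, K, S, M, L, D, B]
Visit H; enqueue G, O → queue [E, K, S, M, L, D, B, G, O]
Visit E; enqueue R, F, N → queue [K, S, M, L, D, B, G, O, R, F, N]
Visit K → queue [S, M, L, D, B, G, O, R, F, N]
Visit S; enqueue P, I → queue [M, L, D, B, G, O, R, F, N, P, I]
Visit M; enqueue Q, C → queue [L, D, B, G, O, R, F, N, P, I, Q, C]
Visit L → queue [D, B, G, O, R, F, N, P, I, Q, C]
Visit D → queue [B, G, O, R, F, N, P, I, Q, C]
Visit B → queue [G, O, R, F, N, P, I, Q, C]
Visit G → queue [O, R, F, N, P, I, Q, C]
Visit O → queue [R, F, N, P, I, Q, C]
Visit R → queue [F, N, P, I, Q, C]
Visit F → queue [N, P, I, Q, C]
Visit N → queue [P, I, Q, C]
Visit P → queue [I, Q, C]
Visit I → queue [Q, C]
Visit Q → queue [C]
Visit C → queue []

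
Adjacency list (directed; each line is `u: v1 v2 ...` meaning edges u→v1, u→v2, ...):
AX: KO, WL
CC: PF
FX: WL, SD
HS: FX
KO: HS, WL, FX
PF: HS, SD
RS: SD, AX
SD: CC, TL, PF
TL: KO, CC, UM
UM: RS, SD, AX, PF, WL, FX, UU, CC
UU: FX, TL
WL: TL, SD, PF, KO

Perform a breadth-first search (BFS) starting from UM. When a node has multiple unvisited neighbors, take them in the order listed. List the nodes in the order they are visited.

UM, RS, SD, AX, PF, WL, FX, UU, CC, TL, KO, HS

Visit UM; enqueue RS, SD, AX, PF, WL, FX, UU, CC → queue [RS, SD, AX, PF, WL, FX, UU, CC]
Visit RS → queue [SD, AX, PF, WL, FX, UU, CC]
Visit SD; enqueue TL → queue [AX, PF, WL, FX, UU, CC, TL]
Visit AX; enqueue KO → queue [PF, WL, FX, UU, CC, TL, KO]
Visit PF; enqueue HS → queue [WL, FX, UU, CC, TL, KO, HS]
Visit WL → queue [FX, UU, CC, TL, KO, HS]
Visit FX → queue [UU, CC, TL, KO, HS]
Visit UU → queue [CC, TL, KO, HS]
Visit CC → queue [TL, KO, HS]
Visit TL → queue [KO, HS]
Visit KO → queue [HS]
Visit HS → queue []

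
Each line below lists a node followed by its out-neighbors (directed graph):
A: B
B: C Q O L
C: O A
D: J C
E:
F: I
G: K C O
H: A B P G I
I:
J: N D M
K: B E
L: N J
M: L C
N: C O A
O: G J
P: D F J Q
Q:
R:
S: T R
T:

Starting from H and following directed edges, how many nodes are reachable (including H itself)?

BFS from H visits: H, A, B, G, I, P, C, L, O, Q, K, D, F, J, N, E, M
Reachable nodes: 17 of 20 total.

17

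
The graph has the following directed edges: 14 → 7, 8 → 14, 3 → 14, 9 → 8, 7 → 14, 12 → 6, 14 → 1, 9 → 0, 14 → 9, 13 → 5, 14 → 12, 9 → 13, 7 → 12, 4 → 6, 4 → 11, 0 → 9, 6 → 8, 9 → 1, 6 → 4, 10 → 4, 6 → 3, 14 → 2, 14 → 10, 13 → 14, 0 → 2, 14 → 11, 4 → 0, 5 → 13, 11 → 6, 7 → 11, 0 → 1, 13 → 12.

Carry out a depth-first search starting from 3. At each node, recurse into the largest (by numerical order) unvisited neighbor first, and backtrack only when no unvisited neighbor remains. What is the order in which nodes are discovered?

3 14 12 6 8 4 11 0 9 13 5 1 2 10 7

Visit 3
3 → 14
14 → 12
12 → 6
6 → 8
6 → 4
4 → 11
4 → 0
0 → 9
9 → 13
13 → 5
9 → 1
0 → 2
14 → 10
14 → 7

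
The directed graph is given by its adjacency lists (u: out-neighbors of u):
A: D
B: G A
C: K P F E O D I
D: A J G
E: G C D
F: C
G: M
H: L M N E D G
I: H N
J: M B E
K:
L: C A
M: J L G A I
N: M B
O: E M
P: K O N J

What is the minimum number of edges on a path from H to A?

Level 0: H
Level 1: D, E, G, L, M, N
Level 2: A, B, C, I, J
Level 3: F, K, O, P
A first appears at level 2.

2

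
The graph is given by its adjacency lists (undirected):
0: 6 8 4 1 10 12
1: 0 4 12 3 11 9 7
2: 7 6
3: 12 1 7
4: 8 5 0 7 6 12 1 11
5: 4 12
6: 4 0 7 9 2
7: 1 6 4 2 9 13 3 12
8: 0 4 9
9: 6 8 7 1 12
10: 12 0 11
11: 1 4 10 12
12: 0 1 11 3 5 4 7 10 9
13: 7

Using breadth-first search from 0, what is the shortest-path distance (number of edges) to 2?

2

Level 0: 0
Level 1: 1, 4, 6, 8, 10, 12
Level 2: 2, 3, 5, 7, 9, 11
Level 3: 13
2 first appears at level 2.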